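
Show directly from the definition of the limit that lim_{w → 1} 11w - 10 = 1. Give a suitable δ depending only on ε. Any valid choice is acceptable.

δ = ε/11

Suppose ε > 0. We need δ > 0 so that 0 < |w − 1| < δ implies |(11w - 10) − 1| < ε.
Since (11w - 10) − 1 = 11(w − 1), we have |(11w - 10) − 1| = 11|w − 1|.
Thus it suffices that |w − 1| < ε/11.
Take δ = ε/11. If 0 < |w − 1| < δ then |(11w - 10) − 1| = 11|w − 1| < 11·(ε/11) = ε.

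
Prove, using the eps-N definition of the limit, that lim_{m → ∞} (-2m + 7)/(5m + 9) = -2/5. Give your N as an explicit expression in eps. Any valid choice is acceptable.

N = (53/25)/eps

Let eps > 0 be given. For m ≥ 1, |(-2m + 7)/(5m + 9) + 2/5| = |53|/(5(5m + 9)) = 53/(5(5m + 9)).
Since 5m + 9 ≥ 5m for m ≥ 1, this is ≤ 53/(5·5m) = (53/25)/m.
So |(-2m + 7)/(5m + 9) + 2/5| < eps whenever m > (53/25)/eps.
Take N = (53/25)/eps. If m > N then |(-2m + 7)/(5m + 9) + 2/5| ≤ (53/25)/m < eps.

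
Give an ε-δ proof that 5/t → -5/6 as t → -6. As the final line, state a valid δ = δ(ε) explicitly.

Let ε > 0 be given. We seek δ > 0 such that 0 < |t + 6| < δ implies |5/t + 5/6| < ε.
|5/t + 5/6| = 5·|-6 − t|/(6·|t|) = 5|t + 6|/(6|t|).
Restrict δ ≤ 3. Then |t + 6| < 3 gives |t| > 3, so 6|t| > 18.
Then |5/t + 5/6| < 5|t + 6|/18, which is < ε when |t + 6| < (18/5)ε.
Take δ = min(3, (18/5)ε). Then 0 < |t + 6| < δ gives both |t + 6| < 3 and |t + 6| < (18/5)ε, so |5/t + 5/6| < ε.

δ = min(3, (18/5)ε)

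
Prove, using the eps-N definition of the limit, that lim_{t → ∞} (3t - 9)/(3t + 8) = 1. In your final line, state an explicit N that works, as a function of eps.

N = (17/3)/eps

Let eps > 0 be given. We seek N > 0 such that t > N implies |(3t - 9)/(3t + 8) − 1| < eps.
(3t - 9)/(3t + 8) − 1 = (3(3t - 9) − 3(3t + 8)) / (3(3t + 8)) = -51/(3(3t + 8)).
For t > 0 we have 3t + 8 > 3t, so |(3t - 9)/(3t + 8) − 1| = 51/(3(3t + 8)) < 51/(3·3t) = (17/3)/t.
Thus |(3t - 9)/(3t + 8) − 1| < eps whenever t > (17/3)/eps.
Take N = (17/3)/eps. If t > N then |(3t - 9)/(3t + 8) − 1| < (17/3)/t < eps.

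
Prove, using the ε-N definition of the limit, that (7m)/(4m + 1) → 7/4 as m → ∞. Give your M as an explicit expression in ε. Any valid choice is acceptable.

M = (7/16)/ε

Let ε > 0 be given. For m ≥ 1, |(7m)/(4m + 1) − (7/4)| = |-7|/(4(4m + 1)) = 7/(4(4m + 1)).
Since 4m + 1 ≥ 4m for m ≥ 1, this is ≤ 7/(4·4m) = (7/16)/m.
So |(7m)/(4m + 1) − (7/4)| < ε whenever m > (7/16)/ε.
Take M = (7/16)/ε. If m > M then |(7m)/(4m + 1) − (7/4)| ≤ (7/16)/m < ε.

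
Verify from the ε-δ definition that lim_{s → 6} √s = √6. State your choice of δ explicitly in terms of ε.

Fix ε > 0. We want δ > 0 such that 0 < |s − 6| < δ implies |√s − √6| < ε.
Multiplying by the conjugate, |√s − √6| = |s − 6|/(√s + √6).
Restrict δ ≤ 6 so that |s − 6| < 6 forces s > 0, and then √s + √6 > √6.
Hence |√s − √6| < |s − 6|/√6, which is < ε once |s − 6| < √6·ε.
Take δ = min(6, √6·ε). If 0 < |s − 6| < δ then s > 0 and |√s − √6| < |s − 6|/√6 < ε.

δ = min(6, √6·ε)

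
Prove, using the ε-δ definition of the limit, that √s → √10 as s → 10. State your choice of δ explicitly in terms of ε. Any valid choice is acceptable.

Let ε > 0. We want δ > 0 such that 0 < |s − 10| < δ implies |√s − √10| < ε.
Rationalise: √s − √10 = (s − 10)/(√s + √10), so |√s − √10| = |s − 10|/(√s + √10).
Restrict δ ≤ 10 so that |s − 10| < 10 forces s > 0, and then √s + √10 > √10.
Hence |√s − √10| < |s − 10|/√10, which is < ε once |s − 10| < √10·ε.
Take δ = min(10, √10·ε). If 0 < |s − 10| < δ then s > 0 and |√s − √10| < |s − 10|/√10 < ε.

δ = min(10, √10·ε)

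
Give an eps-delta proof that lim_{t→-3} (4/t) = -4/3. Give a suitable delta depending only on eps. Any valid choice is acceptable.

delta = min(3/2, (9/8)eps)

Let eps > 0. We seek delta > 0 such that 0 < |t + 3| < delta implies |4/t + 4/3| < eps.
|4/t + 4/3| = 4·|-3 − t|/(3·|t|) = 4|t + 3|/(3|t|).
Restrict delta ≤ 3/2. Then |t + 3| < 3/2 gives |t| > 3/2, so 3|t| > 9/2.
Then |4/t + 4/3| < 4|t + 3|/(9/2), which is < eps when |t + 3| < (9/8)eps.
Take delta = min(3/2, (9/8)eps). Then 0 < |t + 3| < delta gives both |t + 3| < 3/2 and |t + 3| < (9/8)eps, so |4/t + 4/3| < eps.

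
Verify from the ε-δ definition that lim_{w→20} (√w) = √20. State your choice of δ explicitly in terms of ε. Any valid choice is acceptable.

δ = min(20, √20·ε)

Suppose ε > 0. We want δ > 0 such that 0 < |w − 20| < δ implies |√w − √20| < ε.
Multiplying by the conjugate, |√w − √20| = |w − 20|/(√w + √20).
Restrict δ ≤ 20 so that |w − 20| < 20 forces w > 0, and then √w + √20 > √20.
Hence |√w − √20| < |w − 20|/√20, which is < ε once |w − 20| < √20·ε.
Take δ = min(20, √20·ε). If 0 < |w − 20| < δ then w > 0 and |√w − √20| < |w − 20|/√20 < ε.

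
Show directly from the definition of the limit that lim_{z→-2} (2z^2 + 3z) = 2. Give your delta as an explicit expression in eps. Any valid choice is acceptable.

Suppose eps > 0. We want delta > 0 such that 0 < |z + 2| < delta implies |(2z^2 + 3z) − 2| < eps.
(2z^2 + 3z) − 2 = 2z^2 + 3z - 2 = (z + 2)(2z - 1).
So |(2z^2 + 3z) − 2| = |z + 2|·|2z - 1|.
Assume first that |z + 2| < 1, so |z| < 3. Then |2z - 1| ≤ 2·3 + 1 = 7.
Hence |(2z^2 + 3z) − 2| ≤ 7|z + 2| < eps provided |z + 2| < eps/7.
Choosing delta = min(1, eps/7) ensures both conditions, hence |(2z^2 + 3z) − 2| < eps.

delta = min(1, eps/7)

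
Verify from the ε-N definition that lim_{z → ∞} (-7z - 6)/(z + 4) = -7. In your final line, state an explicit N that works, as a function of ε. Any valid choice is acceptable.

Suppose ε > 0. We seek N > 0 such that z > N implies |(-7z - 6)/(z + 4) + 7| < ε.
(-7z - 6)/(z + 4) + 7 = ((-7z - 6) − (-7)(z + 4)) / ((z + 4)) = 22/((z + 4)).
For z > 0 we have z + 4 > z, so |(-7z - 6)/(z + 4) + 7| = 22/((z + 4)) < 22/(z) = 22/z.
Thus |(-7z - 6)/(z + 4) + 7| < ε whenever z > 22/ε.
Take N = 22/ε. If z > N then |(-7z - 6)/(z + 4) + 7| < 22/z < ε.

N = 22/ε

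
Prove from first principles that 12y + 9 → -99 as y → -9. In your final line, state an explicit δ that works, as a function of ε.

δ = ε/12

Let ε > 0 be given. We need δ > 0 so that 0 < |y + 9| < δ implies |(12y + 9) + 99| < ε.
Since (12y + 9) + 99 = 12(y + 9), we have |(12y + 9) + 99| = 12|y + 9|.
Thus it suffices that |y + 9| < ε/12.
Choosing δ = ε/12 gives |(12y + 9) + 99| = 12|y + 9| < ε whenever |y + 9| < δ.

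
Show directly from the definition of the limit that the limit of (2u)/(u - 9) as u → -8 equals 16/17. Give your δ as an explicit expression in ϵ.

Let ϵ > 0. We want δ > 0 with 0 < |u + 8| < δ ⇒ |(2u)/(u - 9) − (16/17)| < ϵ.
Combining over a common denominator, (2u)/(u - 9) − (16/17) = [(2u)·(-17) − (-16)·(u - 9)] / [(-17)·(u - 9)] = -18(u + 8) / ((-17)(u - 9)).
So |(2u)/(u - 9) − (16/17)| = 18|u + 8| / (17·|u − 9|).
Require δ ≤ 17/2, so |u − 9| ≥ |-17| − |u + 8| > 17 − 17/2 = 17/2.
Hence |(2u)/(u - 9) − (16/17)| < 18|u + 8|/(17·(17/2)) = (36/289)|u + 8|, which is < ϵ once |u + 8| < (289/36)ϵ.
Take δ = min(17/2, (289/36)ϵ). Then 0 < |u + 8| < δ forces both bounds, so |(2u)/(u - 9) − (16/17)| < ϵ.

δ = min(17/2, (289/36)ϵ)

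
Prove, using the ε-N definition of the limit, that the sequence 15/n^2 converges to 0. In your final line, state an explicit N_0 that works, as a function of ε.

Fix ε > 0. For n ≥ 1, |15/n^2 − 0| = 15/n^2.
15/n^2 < ε ⇔ n^2 > 15/ε ⇔ n > (15/ε)^{1/2}.
Take N_0 = (15/ε)^{1/2}. Then n > N_0 implies 15/n^2 < ε.

N_0 = (15/ε)^{1/2}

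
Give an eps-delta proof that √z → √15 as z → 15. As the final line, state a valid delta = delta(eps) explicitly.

Suppose eps > 0. We want delta > 0 such that 0 < |z − 15| < delta implies |√z − √15| < eps.
Multiplying by the conjugate, |√z − √15| = |z − 15|/(√z + √15).
Restrict delta ≤ 15 so that |z − 15| < 15 forces z > 0, and then √z + √15 > √15.
Hence |√z − √15| < |z − 15|/√15, which is < eps once |z − 15| < √15·eps.
Take delta = min(15, √15·eps). If 0 < |z − 15| < delta then z > 0 and |√z − √15| < |z − 15|/√15 < eps.

delta = min(15, √15·eps)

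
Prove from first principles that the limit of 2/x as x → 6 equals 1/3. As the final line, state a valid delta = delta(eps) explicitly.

delta = min(3, 9eps)

Fix eps > 0. We seek delta > 0 such that 0 < |x − 6| < delta implies |2/x − (1/3)| < eps.
|2/x − (1/3)| = 2·|6 − x|/(6·|x|) = 2|x − 6|/(6|x|).
Restrict delta ≤ 3. Then |x − 6| < 3 gives |x| > 3, so 6|x| > 18.
Then |2/x − (1/3)| < 2|x − 6|/18, which is < eps when |x − 6| < 9eps.
Take delta = min(3, 9eps). Then 0 < |x − 6| < delta gives both |x − 6| < 3 and |x − 6| < 9eps, so |2/x − (1/3)| < eps.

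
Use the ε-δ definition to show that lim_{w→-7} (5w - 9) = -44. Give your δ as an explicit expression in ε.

δ = ε/5

Suppose ε > 0. We need δ > 0 so that 0 < |w + 7| < δ implies |(5w - 9) + 44| < ε.
Since (5w - 9) + 44 = 5(w + 7), we have |(5w - 9) + 44| = 5|w + 7|.
Thus it suffices that |w + 7| < ε/5.
Choosing δ = ε/5 gives |(5w - 9) + 44| = 5|w + 7| < ε whenever |w + 7| < δ.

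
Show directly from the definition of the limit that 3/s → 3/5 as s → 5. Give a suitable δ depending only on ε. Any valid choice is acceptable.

δ = min(5/2, (25/6)ε)

Suppose ε > 0. We seek δ > 0 such that 0 < |s − 5| < δ implies |3/s − (3/5)| < ε.
|3/s − (3/5)| = 3·|5 − s|/(5·|s|) = 3|s − 5|/(5|s|).
Restrict δ ≤ 5/2. Then |s − 5| < 5/2 gives |s| > 5/2, so 5|s| > 25/2.
Then |3/s − (3/5)| < 3|s − 5|/(25/2), which is < ε when |s − 5| < (25/6)ε.
Take δ = min(5/2, (25/6)ε). Then 0 < |s − 5| < δ gives both |s − 5| < 5/2 and |s − 5| < (25/6)ε, so |3/s − (3/5)| < ε.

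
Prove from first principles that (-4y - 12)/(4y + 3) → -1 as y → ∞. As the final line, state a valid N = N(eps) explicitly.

N = (9/4)/eps

Let eps > 0. We seek N > 0 such that y > N implies |(-4y - 12)/(4y + 3) + 1| < eps.
(-4y - 12)/(4y + 3) + 1 = (4(-4y - 12) − (-4)(4y + 3)) / (4(4y + 3)) = -36/(4(4y + 3)).
For y > 0 we have 4y + 3 > 4y, so |(-4y - 12)/(4y + 3) + 1| = 36/(4(4y + 3)) < 36/(4·4y) = (9/4)/y.
Thus |(-4y - 12)/(4y + 3) + 1| < eps whenever y > (9/4)/eps.
Take N = (9/4)/eps. If y > N then |(-4y - 12)/(4y + 3) + 1| < (9/4)/y < eps.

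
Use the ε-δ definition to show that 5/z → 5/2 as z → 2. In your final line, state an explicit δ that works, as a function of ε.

Fix ε > 0. We seek δ > 0 such that 0 < |z − 2| < δ implies |5/z − (5/2)| < ε.
|5/z − (5/2)| = 5·|2 − z|/(2·|z|) = 5|z − 2|/(2|z|).
Restrict δ ≤ 1. Then |z − 2| < 1 gives |z| > 1, so 2|z| > 2.
Then |5/z − (5/2)| < 5|z − 2|/2, which is < ε when |z − 2| < (2/5)ε.
Take δ = min(1, (2/5)ε). Then 0 < |z − 2| < δ gives both |z − 2| < 1 and |z − 2| < (2/5)ε, so |5/z − (5/2)| < ε.

δ = min(1, (2/5)ε)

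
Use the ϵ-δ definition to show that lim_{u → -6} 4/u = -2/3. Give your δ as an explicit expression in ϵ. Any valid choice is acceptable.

Suppose ϵ > 0. We seek δ > 0 such that 0 < |u + 6| < δ implies |4/u + 2/3| < ϵ.
|4/u + 2/3| = 4·|-6 − u|/(6·|u|) = 4|u + 6|/(6|u|).
Restrict δ ≤ 3. Then |u + 6| < 3 gives |u| > 3, so 6|u| > 18.
Then |4/u + 2/3| < 4|u + 6|/18, which is < ϵ when |u + 6| < (9/2)ϵ.
Take δ = min(3, (9/2)ϵ). Then 0 < |u + 6| < δ gives both |u + 6| < 3 and |u + 6| < (9/2)ϵ, so |4/u + 2/3| < ϵ.

δ = min(3, (9/2)ϵ)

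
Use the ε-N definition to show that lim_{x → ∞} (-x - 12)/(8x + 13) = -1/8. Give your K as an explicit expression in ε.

Let ε > 0. We seek K > 0 such that x > K implies |(-x - 12)/(8x + 13) + 1/8| < ε.
(-x - 12)/(8x + 13) + 1/8 = (8(-x - 12) − (-1)(8x + 13)) / (8(8x + 13)) = -83/(8(8x + 13)).
For x > 0 we have 8x + 13 > 8x, so |(-x - 12)/(8x + 13) + 1/8| = 83/(8(8x + 13)) < 83/(8·8x) = (83/64)/x.
Thus |(-x - 12)/(8x + 13) + 1/8| < ε whenever x > (83/64)/ε.
Take K = (83/64)/ε. If x > K then |(-x - 12)/(8x + 13) + 1/8| < (83/64)/x < ε.

K = (83/64)/ε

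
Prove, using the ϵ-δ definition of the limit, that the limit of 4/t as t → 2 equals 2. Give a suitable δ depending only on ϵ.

δ = min(1, (1/2)ϵ)

Fix ϵ > 0. We seek δ > 0 such that 0 < |t − 2| < δ implies |4/t − 2| < ϵ.
|4/t − 2| = 4·|2 − t|/(2·|t|) = 4|t − 2|/(2|t|).
Require δ ≤ 1 so that |t| > 2 − 1 = 1, hence 2|t| > 2.
Then |4/t − 2| < 4|t − 2|/2, which is < ϵ when |t − 2| < (1/2)ϵ.
Take δ = min(1, (1/2)ϵ). Then 0 < |t − 2| < δ gives both |t − 2| < 1 and |t − 2| < (1/2)ϵ, so |4/t − 2| < ϵ.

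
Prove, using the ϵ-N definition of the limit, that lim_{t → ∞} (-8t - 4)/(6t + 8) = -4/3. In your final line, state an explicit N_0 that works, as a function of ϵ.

Let ϵ > 0 be given. We seek N_0 > 0 such that t > N_0 implies |(-8t - 4)/(6t + 8) + 4/3| < ϵ.
(-8t - 4)/(6t + 8) + 4/3 = (6(-8t - 4) − (-8)(6t + 8)) / (6(6t + 8)) = 40/(6(6t + 8)).
For t > 0 we have 6t + 8 > 6t, so |(-8t - 4)/(6t + 8) + 4/3| = 40/(6(6t + 8)) < 40/(6·6t) = (10/9)/t.
Thus |(-8t - 4)/(6t + 8) + 4/3| < ϵ whenever t > (10/9)/ϵ.
Take N_0 = (10/9)/ϵ. If t > N_0 then |(-8t - 4)/(6t + 8) + 4/3| < (10/9)/t < ϵ.

N_0 = (10/9)/ϵ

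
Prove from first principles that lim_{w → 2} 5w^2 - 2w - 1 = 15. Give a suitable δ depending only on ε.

δ = min(2, ε/28)

Let ε > 0 be given. We want δ > 0 such that 0 < |w − 2| < δ implies |(5w^2 - 2w - 1) − 15| < ε.
(5w^2 - 2w - 1) − 15 = 5w^2 - 2w - 16 = (w − 2)(5w + 8).
So |(5w^2 - 2w - 1) − 15| = |w − 2|·|5w + 8|.
Require δ ≤ 2. Then |w − 2| < 2 gives |w| < 4, and by the triangle inequality |5w + 8| ≤ 5·4 + 8 = 28.
Hence |(5w^2 - 2w - 1) − 15| ≤ 28|w − 2| < ε provided |w − 2| < ε/28.
Take δ = min(2, ε/28). Then 0 < |w − 2| < δ gives both |w − 2| < 2 and |w − 2| < ε/28, so |(5w^2 - 2w - 1) − 15| < ε.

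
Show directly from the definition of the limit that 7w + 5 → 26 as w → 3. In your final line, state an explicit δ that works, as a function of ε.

δ = ε/7

Suppose ε > 0. We need δ > 0 so that 0 < |w − 3| < δ implies |(7w + 5) − 26| < ε.
Since (7w + 5) − 26 = 7(w − 3), we have |(7w + 5) − 26| = 7|w − 3|.
So 7|w − 3| < ε exactly when |w − 3| < ε/7.
Choosing δ = ε/7 gives |(7w + 5) − 26| = 7|w − 3| < ε whenever |w − 3| < δ.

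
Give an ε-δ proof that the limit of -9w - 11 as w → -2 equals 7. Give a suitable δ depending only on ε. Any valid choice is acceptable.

δ = ε/9

Let ε > 0. We need δ > 0 so that 0 < |w + 2| < δ implies |(-9w - 11) − 7| < ε.
Since (-9w - 11) − 7 = -9(w + 2), we have |(-9w - 11) − 7| = 9|w + 2|.
So 9|w + 2| < ε exactly when |w + 2| < ε/9.
Take δ = ε/9. If 0 < |w + 2| < δ then |(-9w - 11) − 7| = 9|w + 2| < 9·(ε/9) = ε.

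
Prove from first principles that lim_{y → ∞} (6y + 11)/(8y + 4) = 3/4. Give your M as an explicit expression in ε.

Let ε > 0 be given. We seek M > 0 such that y > M implies |(6y + 11)/(8y + 4) − (3/4)| < ε.
(6y + 11)/(8y + 4) − (3/4) = (8(6y + 11) − 6(8y + 4)) / (8(8y + 4)) = 64/(8(8y + 4)).
For y > 0 we have 8y + 4 > 8y, so |(6y + 11)/(8y + 4) − (3/4)| = 64/(8(8y + 4)) < 64/(8·8y) = 1/y.
Thus |(6y + 11)/(8y + 4) − (3/4)| < ε whenever y > 1/ε.
Take M = 1/ε. If y > M then |(6y + 11)/(8y + 4) − (3/4)| < 1/y < ε.

M = 1/ε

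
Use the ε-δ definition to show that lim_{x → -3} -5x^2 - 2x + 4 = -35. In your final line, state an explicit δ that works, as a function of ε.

Fix ε > 0. We want δ > 0 such that 0 < |x + 3| < δ implies |(-5x^2 - 2x + 4) + 35| < ε.
(-5x^2 - 2x + 4) + 35 = -5x^2 - 2x + 39 = (x + 3)(-5x + 13).
So |(-5x^2 - 2x + 4) + 35| = |x + 3|·|-5x + 13|.
Require δ ≤ 2. Then |x + 3| < 2 gives |x| < 5, and by the triangle inequality |-5x + 13| ≤ 5·5 + 13 = 38.
Hence |(-5x^2 - 2x + 4) + 35| ≤ 38|x + 3| < ε provided |x + 3| < ε/38.
Choosing δ = min(2, ε/38) ensures both conditions, hence |(-5x^2 - 2x + 4) + 35| < ε.

δ = min(2, ε/38)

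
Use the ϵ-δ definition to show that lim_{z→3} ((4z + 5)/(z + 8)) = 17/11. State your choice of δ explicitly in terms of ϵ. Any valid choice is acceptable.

δ = min(11/2, (121/54)ϵ)

Suppose ϵ > 0. We want δ > 0 with 0 < |z − 3| < δ ⇒ |(4z + 5)/(z + 8) − (17/11)| < ϵ.
Combining over a common denominator, (4z + 5)/(z + 8) − (17/11) = [(4z + 5)·11 − 17·(z + 8)] / [11·(z + 8)] = 27(z − 3) / (11(z + 8)).
So |(4z + 5)/(z + 8) − (17/11)| = 27|z − 3| / (11·|z + 8|).
Require δ ≤ 11/2, so |z + 8| ≥ |11| − |z − 3| > 11 − 11/2 = 11/2.
Hence |(4z + 5)/(z + 8) − (17/11)| < 27|z − 3|/(11·(11/2)) = (54/121)|z − 3|, which is < ϵ once |z − 3| < (121/54)ϵ.
Take δ = min(11/2, (121/54)ϵ). Then 0 < |z − 3| < δ forces both bounds, so |(4z + 5)/(z + 8) − (17/11)| < ϵ.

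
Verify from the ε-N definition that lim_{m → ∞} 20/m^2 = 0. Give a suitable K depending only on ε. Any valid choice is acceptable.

K = (20/ε)^{1/2}

Suppose ε > 0. For m ≥ 1, |20/m^2 − 0| = 20/m^2.
20/m^2 < ε ⇔ m^2 > 20/ε ⇔ m > (20/ε)^{1/2}.
Take K = (20/ε)^{1/2}. Then m > K implies 20/m^2 < ε.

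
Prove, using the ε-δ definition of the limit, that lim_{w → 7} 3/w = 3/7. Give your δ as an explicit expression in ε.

δ = min(7/2, (49/6)ε)

Let ε > 0 be given. We seek δ > 0 such that 0 < |w − 7| < δ implies |3/w − (3/7)| < ε.
|3/w − (3/7)| = 3·|7 − w|/(7·|w|) = 3|w − 7|/(7|w|).
Restrict δ ≤ 7/2. Then |w − 7| < 7/2 gives |w| > 7/2, so 7|w| > 49/2.
Then |3/w − (3/7)| < 3|w − 7|/(49/2), which is < ε when |w − 7| < (49/6)ε.
Take δ = min(7/2, (49/6)ε). Then 0 < |w − 7| < δ gives both |w − 7| < 7/2 and |w − 7| < (49/6)ε, so |3/w − (3/7)| < ε.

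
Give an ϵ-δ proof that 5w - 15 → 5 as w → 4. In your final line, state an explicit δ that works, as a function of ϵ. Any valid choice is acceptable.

Suppose ϵ > 0. We need δ > 0 so that 0 < |w − 4| < δ implies |(5w - 15) − 5| < ϵ.
Since (5w - 15) − 5 = 5(w − 4), we have |(5w - 15) − 5| = 5|w − 4|.
So 5|w − 4| < ϵ exactly when |w − 4| < ϵ/5.
Choosing δ = ϵ/5 gives |(5w - 15) − 5| = 5|w − 4| < ϵ whenever |w − 4| < δ.

δ = ϵ/5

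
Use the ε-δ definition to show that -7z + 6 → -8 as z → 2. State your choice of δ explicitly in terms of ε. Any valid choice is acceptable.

δ = ε/7

Let ε > 0 be given. We need δ > 0 so that 0 < |z − 2| < δ implies |(-7z + 6) + 8| < ε.
|(-7z + 6) + 8| = |-7z + 14| = 7|z − 2|.
Thus it suffices that |z − 2| < ε/7.
Take δ = ε/7. If 0 < |z − 2| < δ then |(-7z + 6) + 8| = 7|z − 2| < 7·(ε/7) = ε.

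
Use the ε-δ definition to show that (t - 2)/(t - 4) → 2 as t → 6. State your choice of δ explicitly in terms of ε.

δ = min(1, ε)

Suppose ε > 0. We want δ > 0 with 0 < |t − 6| < δ ⇒ |(t - 2)/(t - 4) − 2| < ε.
Combining over a common denominator, (t - 2)/(t - 4) − 2 = [(t - 2)·2 − 4·(t - 4)] / [2·(t - 4)] = -2(t − 6) / (2(t - 4)).
So |(t - 2)/(t - 4) − 2| = 2|t − 6| / (2·|t − 4|).
Restrict δ ≤ 1. Then |t − 6| < 1 gives |t − 4| = |(t − 6) + 2| ≥ 2 − 1 = 1.
Hence |(t - 2)/(t - 4) − 2| < 2|t − 6|/(2·1) = |t − 6|, which is < ε once |t − 6| < ε.
Take δ = min(1, ε). Then 0 < |t − 6| < δ forces both bounds, so |(t - 2)/(t - 4) − 2| < ε.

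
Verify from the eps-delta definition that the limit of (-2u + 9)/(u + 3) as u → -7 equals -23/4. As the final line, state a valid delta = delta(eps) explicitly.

delta = min(2, (8/15)eps)

Let eps > 0 be given. We want delta > 0 with 0 < |u + 7| < delta ⇒ |(-2u + 9)/(u + 3) + 23/4| < eps.
Combining over a common denominator, (-2u + 9)/(u + 3) + 23/4 = [(-2u + 9)·(-4) − 23·(u + 3)] / [(-4)·(u + 3)] = -15(u + 7) / ((-4)(u + 3)).
So |(-2u + 9)/(u + 3) + 23/4| = 15|u + 7| / (4·|u + 3|).
Require delta ≤ 2, so |u + 3| ≥ |-4| − |u + 7| > 4 − 2 = 2.
Hence |(-2u + 9)/(u + 3) + 23/4| < 15|u + 7|/(4·2) = (15/8)|u + 7|, which is < eps once |u + 7| < (8/15)eps.
Take delta = min(2, (8/15)eps). Then 0 < |u + 7| < delta forces both bounds, so |(-2u + 9)/(u + 3) + 23/4| < eps.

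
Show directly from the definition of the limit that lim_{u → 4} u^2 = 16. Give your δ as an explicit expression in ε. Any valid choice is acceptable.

δ = min(1, ε/9)

Let ε > 0. We seek δ > 0 with 0 < |u − 4| < δ ⇒ |u^2 − 16| < ε.
Factor: u^2 − 16 = (u − 4)(u + 4), so |u^2 − 16| = |u − 4|·|u + 4|.
Impose δ ≤ 1 so that |u| < 5; then |u + 4| ≤ 9.
Hence |u^2 − 16| ≤ 9|u − 4|, which is < ε once |u − 4| < ε/9.
Take δ = min(1, ε/9). If 0 < |u − 4| < δ then both bounds hold and |u^2 − 16| ≤ 9|u − 4| < 9·(ε/9) = ε.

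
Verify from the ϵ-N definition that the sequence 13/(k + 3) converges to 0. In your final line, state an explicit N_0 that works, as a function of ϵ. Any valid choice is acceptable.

Let ϵ > 0. For k ≥ 1, |13/(k + 3) − 0| = 13/(k + 3) ≤ 13/k.
We need 13/k < ϵ, i.e. k > 13/ϵ.
Take N_0 = 13/ϵ. If k > N_0 then |13/(k + 3)| ≤ 13/k < ϵ.

N_0 = 13/ϵ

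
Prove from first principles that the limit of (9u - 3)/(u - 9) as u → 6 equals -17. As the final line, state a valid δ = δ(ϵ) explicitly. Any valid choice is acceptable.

δ = min(3/2, (3/52)ϵ)

Let ϵ > 0. We want δ > 0 with 0 < |u − 6| < δ ⇒ |(9u - 3)/(u - 9) + 17| < ϵ.
Combining over a common denominator, (9u - 3)/(u - 9) + 17 = [(9u - 3)·(-3) − 51·(u - 9)] / [(-3)·(u - 9)] = -78(u − 6) / ((-3)(u - 9)).
So |(9u - 3)/(u - 9) + 17| = 78|u − 6| / (3·|u − 9|).
Require δ ≤ 3/2, so |u − 9| ≥ |-3| − |u − 6| > 3 − 3/2 = 3/2.
Hence |(9u - 3)/(u - 9) + 17| < 78|u − 6|/(3·(3/2)) = (52/3)|u − 6|, which is < ϵ once |u − 6| < (3/52)ϵ.
Take δ = min(3/2, (3/52)ϵ). Then 0 < |u − 6| < δ forces both bounds, so |(9u - 3)/(u - 9) + 17| < ϵ.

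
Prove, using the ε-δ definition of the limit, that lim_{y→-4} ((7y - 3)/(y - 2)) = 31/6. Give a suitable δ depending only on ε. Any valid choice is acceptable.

δ = min(3, (18/11)ε)

Suppose ε > 0. We want δ > 0 with 0 < |y + 4| < δ ⇒ |(7y - 3)/(y - 2) − (31/6)| < ε.
Combining over a common denominator, (7y - 3)/(y - 2) − (31/6) = [(7y - 3)·(-6) − (-31)·(y - 2)] / [(-6)·(y - 2)] = -11(y + 4) / ((-6)(y - 2)).
So |(7y - 3)/(y - 2) − (31/6)| = 11|y + 4| / (6·|y − 2|).
Restrict δ ≤ 3. Then |y + 4| < 3 gives |y − 2| = |(y + 4) + (-6)| ≥ 6 − 3 = 3.
Hence |(7y - 3)/(y - 2) − (31/6)| < 11|y + 4|/(6·3) = (11/18)|y + 4|, which is < ε once |y + 4| < (18/11)ε.
Take δ = min(3, (18/11)ε). Then 0 < |y + 4| < δ forces both bounds, so |(7y - 3)/(y - 2) − (31/6)| < ε.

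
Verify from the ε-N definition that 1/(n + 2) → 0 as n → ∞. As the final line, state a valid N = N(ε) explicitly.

Fix ε > 0. For n ≥ 1, |1/(n + 2) − 0| = 1/(n + 2) ≤ 1/n.
We need 1/n < ε, i.e. n > 1/ε.
Take N = 1/ε. If n > N then |1/(n + 2)| ≤ 1/n < ε.

N = 1/ε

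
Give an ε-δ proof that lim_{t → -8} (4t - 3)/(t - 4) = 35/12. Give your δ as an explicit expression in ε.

δ = min(6, (72/13)ε)

Let ε > 0. We want δ > 0 with 0 < |t + 8| < δ ⇒ |(4t - 3)/(t - 4) − (35/12)| < ε.
Combining over a common denominator, (4t - 3)/(t - 4) − (35/12) = [(4t - 3)·(-12) − (-35)·(t - 4)] / [(-12)·(t - 4)] = -13(t + 8) / ((-12)(t - 4)).
So |(4t - 3)/(t - 4) − (35/12)| = 13|t + 8| / (12·|t − 4|).
Restrict δ ≤ 6. Then |t + 8| < 6 gives |t − 4| = |(t + 8) + (-12)| ≥ 12 − 6 = 6.
Hence |(4t - 3)/(t - 4) − (35/12)| < 13|t + 8|/(12·6) = (13/72)|t + 8|, which is < ε once |t + 8| < (72/13)ε.
Take δ = min(6, (72/13)ε). Then 0 < |t + 8| < δ forces both bounds, so |(4t - 3)/(t - 4) − (35/12)| < ε.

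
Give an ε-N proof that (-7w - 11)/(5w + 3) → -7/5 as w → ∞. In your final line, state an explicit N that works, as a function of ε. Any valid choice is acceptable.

N = (34/25)/ε

Suppose ε > 0. We seek N > 0 such that w > N implies |(-7w - 11)/(5w + 3) + 7/5| < ε.
(-7w - 11)/(5w + 3) + 7/5 = (5(-7w - 11) − (-7)(5w + 3)) / (5(5w + 3)) = -34/(5(5w + 3)).
For w > 0 we have 5w + 3 > 5w, so |(-7w - 11)/(5w + 3) + 7/5| = 34/(5(5w + 3)) < 34/(5·5w) = (34/25)/w.
Thus |(-7w - 11)/(5w + 3) + 7/5| < ε whenever w > (34/25)/ε.
Take N = (34/25)/ε. If w > N then |(-7w - 11)/(5w + 3) + 7/5| < (34/25)/w < ε.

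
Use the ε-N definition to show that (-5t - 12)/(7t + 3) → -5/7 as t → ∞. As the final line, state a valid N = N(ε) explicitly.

Fix ε > 0. We seek N > 0 such that t > N implies |(-5t - 12)/(7t + 3) + 5/7| < ε.
(-5t - 12)/(7t + 3) + 5/7 = (7(-5t - 12) − (-5)(7t + 3)) / (7(7t + 3)) = -69/(7(7t + 3)).
For t > 0 we have 7t + 3 > 7t, so |(-5t - 12)/(7t + 3) + 5/7| = 69/(7(7t + 3)) < 69/(7·7t) = (69/49)/t.
Thus |(-5t - 12)/(7t + 3) + 5/7| < ε whenever t > (69/49)/ε.
Take N = (69/49)/ε. If t > N then |(-5t - 12)/(7t + 3) + 5/7| < (69/49)/t < ε.

N = (69/49)/ε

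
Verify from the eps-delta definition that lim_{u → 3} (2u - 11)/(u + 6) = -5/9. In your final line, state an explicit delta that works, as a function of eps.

delta = min(9/2, (81/46)eps)

Suppose eps > 0. We want delta > 0 with 0 < |u − 3| < delta ⇒ |(2u - 11)/(u + 6) + 5/9| < eps.
Combining over a common denominator, (2u - 11)/(u + 6) + 5/9 = [(2u - 11)·9 − (-5)·(u + 6)] / [9·(u + 6)] = 23(u − 3) / (9(u + 6)).
So |(2u - 11)/(u + 6) + 5/9| = 23|u − 3| / (9·|u + 6|).
Require delta ≤ 9/2, so |u + 6| ≥ |9| − |u − 3| > 9 − 9/2 = 9/2.
Hence |(2u - 11)/(u + 6) + 5/9| < 23|u − 3|/(9·(9/2)) = (46/81)|u − 3|, which is < eps once |u − 3| < (81/46)eps.
Take delta = min(9/2, (81/46)eps). Then 0 < |u − 3| < delta forces both bounds, so |(2u - 11)/(u + 6) + 5/9| < eps.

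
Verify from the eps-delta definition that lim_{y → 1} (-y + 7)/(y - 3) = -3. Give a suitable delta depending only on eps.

delta = min(1, (1/2)eps)

Fix eps > 0. We want delta > 0 with 0 < |y − 1| < delta ⇒ |(-y + 7)/(y - 3) + 3| < eps.
Combining over a common denominator, (-y + 7)/(y - 3) + 3 = [(-y + 7)·(-2) − 6·(y - 3)] / [(-2)·(y - 3)] = -4(y − 1) / ((-2)(y - 3)).
So |(-y + 7)/(y - 3) + 3| = 4|y − 1| / (2·|y − 3|).
Restrict delta ≤ 1. Then |y − 1| < 1 gives |y − 3| = |(y − 1) + (-2)| ≥ 2 − 1 = 1.
Hence |(-y + 7)/(y - 3) + 3| < 4|y − 1|/(2·1) = 2|y − 1|, which is < eps once |y − 1| < (1/2)eps.
Take delta = min(1, (1/2)eps). Then 0 < |y − 1| < delta forces both bounds, so |(-y + 7)/(y - 3) + 3| < eps.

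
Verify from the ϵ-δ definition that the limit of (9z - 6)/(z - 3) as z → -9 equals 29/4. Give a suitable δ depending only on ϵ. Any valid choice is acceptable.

δ = min(6, (24/7)ϵ)

Let ϵ > 0. We want δ > 0 with 0 < |z + 9| < δ ⇒ |(9z - 6)/(z - 3) − (29/4)| < ϵ.
Combining over a common denominator, (9z - 6)/(z - 3) − (29/4) = [(9z - 6)·(-12) − (-87)·(z - 3)] / [(-12)·(z - 3)] = -21(z + 9) / ((-12)(z - 3)).
So |(9z - 6)/(z - 3) − (29/4)| = 21|z + 9| / (12·|z − 3|).
Require δ ≤ 6, so |z − 3| ≥ |-12| − |z + 9| > 12 − 6 = 6.
Hence |(9z - 6)/(z - 3) − (29/4)| < 21|z + 9|/(12·6) = (7/24)|z + 9|, which is < ϵ once |z + 9| < (24/7)ϵ.
Take δ = min(6, (24/7)ϵ). Then 0 < |z + 9| < δ forces both bounds, so |(9z - 6)/(z - 3) − (29/4)| < ϵ.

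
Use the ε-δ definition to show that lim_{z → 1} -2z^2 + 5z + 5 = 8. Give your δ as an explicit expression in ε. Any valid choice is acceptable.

Let ε > 0 be given. We want δ > 0 such that 0 < |z − 1| < δ implies |(-2z^2 + 5z + 5) − 8| < ε.
(-2z^2 + 5z + 5) − 8 = -2z^2 + 5z - 3 = (z − 1)(-2z + 3).
So |(-2z^2 + 5z + 5) − 8| = |z − 1|·|-2z + 3|.
Require δ ≤ 1. Then |z − 1| < 1 gives |z| < 2, and by the triangle inequality |-2z + 3| ≤ 2·2 + 3 = 7.
Hence |(-2z^2 + 5z + 5) − 8| ≤ 7|z − 1| < ε provided |z − 1| < ε/7.
Take δ = min(1, ε/7). Then 0 < |z − 1| < δ gives both |z − 1| < 1 and |z − 1| < ε/7, so |(-2z^2 + 5z + 5) − 8| < ε.

δ = min(1, ε/7)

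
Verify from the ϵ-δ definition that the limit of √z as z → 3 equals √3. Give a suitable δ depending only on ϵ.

Let ϵ > 0. We want δ > 0 such that 0 < |z − 3| < δ implies |√z − √3| < ϵ.
Multiplying by the conjugate, |√z − √3| = |z − 3|/(√z + √3).
Restrict δ ≤ 3 so that |z − 3| < 3 forces z > 0, and then √z + √3 > √3.
Hence |√z − √3| < |z − 3|/√3, which is < ϵ once |z − 3| < √3·ϵ.
Take δ = min(3, √3·ϵ). If 0 < |z − 3| < δ then z > 0 and |√z − √3| < |z − 3|/√3 < ϵ.

δ = min(3, √3·ϵ)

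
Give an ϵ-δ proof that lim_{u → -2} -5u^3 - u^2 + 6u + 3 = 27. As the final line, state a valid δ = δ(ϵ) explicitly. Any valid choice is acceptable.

Let ϵ > 0. We want δ > 0 such that 0 < |u + 2| < δ implies |(-5u^3 - u^2 + 6u + 3) − 27| < ϵ.
(-5u^3 - u^2 + 6u + 3) − 27 = -5u^3 - u^2 + 6u - 24 = (u + 2)(-5u^2 + 9u - 12).
So |(-5u^3 - u^2 + 6u + 3) − 27| = |u + 2|·|-5u^2 + 9u - 12|.
Assume first that |u + 2| < 1, so |u| < 3. Then |-5u^2 + 9u - 12| ≤ 5·3^2 + 9·3 + 12 = 84.
Hence |(-5u^3 - u^2 + 6u + 3) − 27| ≤ 84|u + 2| < ϵ provided |u + 2| < ϵ/84.
Take δ = min(1, ϵ/84). Then 0 < |u + 2| < δ gives both |u + 2| < 1 and |u + 2| < ϵ/84, so |(-5u^3 - u^2 + 6u + 3) − 27| < ϵ.

δ = min(1, ϵ/84)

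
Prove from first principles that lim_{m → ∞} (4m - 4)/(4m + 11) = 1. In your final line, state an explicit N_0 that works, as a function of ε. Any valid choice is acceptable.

Let ε > 0. For m ≥ 1, |(4m - 4)/(4m + 11) − 1| = |-60|/(4(4m + 11)) = 60/(4(4m + 11)).
Since 4m + 11 ≥ 4m for m ≥ 1, this is ≤ 60/(4·4m) = (15/4)/m.
So |(4m - 4)/(4m + 11) − 1| < ε whenever m > (15/4)/ε.
Take N_0 = (15/4)/ε. If m > N_0 then |(4m - 4)/(4m + 11) − 1| ≤ (15/4)/m < ε.

N_0 = (15/4)/ε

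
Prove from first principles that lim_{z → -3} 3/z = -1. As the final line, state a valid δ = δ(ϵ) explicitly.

δ = min(3/2, (3/2)ϵ)

Fix ϵ > 0. We seek δ > 0 such that 0 < |z + 3| < δ implies |3/z + 1| < ϵ.
|3/z + 1| = 3·|-3 − z|/(3·|z|) = 3|z + 3|/(3|z|).
Require δ ≤ 3/2 so that |z| > 3 − 3/2 = 3/2, hence 3|z| > 9/2.
Then |3/z + 1| < 3|z + 3|/(9/2), which is < ϵ when |z + 3| < (3/2)ϵ.
Take δ = min(3/2, (3/2)ϵ). Then 0 < |z + 3| < δ gives both |z + 3| < 3/2 and |z + 3| < (3/2)ϵ, so |3/z + 1| < ϵ.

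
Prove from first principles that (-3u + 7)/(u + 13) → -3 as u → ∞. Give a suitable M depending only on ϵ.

M = 46/ϵ

Let ϵ > 0 be given. We seek M > 0 such that u > M implies |(-3u + 7)/(u + 13) + 3| < ϵ.
(-3u + 7)/(u + 13) + 3 = ((-3u + 7) − (-3)(u + 13)) / ((u + 13)) = 46/((u + 13)).
For u > 0 we have u + 13 > u, so |(-3u + 7)/(u + 13) + 3| = 46/((u + 13)) < 46/(u) = 46/u.
Thus |(-3u + 7)/(u + 13) + 3| < ϵ whenever u > 46/ϵ.
Take M = 46/ϵ. If u > M then |(-3u + 7)/(u + 13) + 3| < 46/u < ϵ.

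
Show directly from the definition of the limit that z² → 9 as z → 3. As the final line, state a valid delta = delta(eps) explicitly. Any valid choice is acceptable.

delta = min(1, eps/7)

Fix eps > 0. We seek delta > 0 with 0 < |z − 3| < delta ⇒ |z² − 9| < eps.
Factor: z² − 9 = (z − 3)(z + 3), so |z² − 9| = |z − 3|·|z + 3|.
Impose delta ≤ 1 so that |z| < 4; then |z + 3| ≤ 7.
Hence |z² − 9| ≤ 7|z − 3|, which is < eps once |z − 3| < eps/7.
Take delta = min(1, eps/7). If 0 < |z − 3| < delta then both bounds hold and |z² − 9| ≤ 7|z − 3| < 7·(eps/7) = eps.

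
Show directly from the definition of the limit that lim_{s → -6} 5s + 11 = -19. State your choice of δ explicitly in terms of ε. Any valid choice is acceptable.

δ = ε/5

Suppose ε > 0. We need δ > 0 so that 0 < |s + 6| < δ implies |(5s + 11) + 19| < ε.
Since (5s + 11) + 19 = 5(s + 6), we have |(5s + 11) + 19| = 5|s + 6|.
Thus it suffices that |s + 6| < ε/5.
Choosing δ = ε/5 gives |(5s + 11) + 19| = 5|s + 6| < ε whenever |s + 6| < δ.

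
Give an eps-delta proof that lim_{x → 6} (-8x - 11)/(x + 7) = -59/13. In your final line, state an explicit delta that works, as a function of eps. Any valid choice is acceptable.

Suppose eps > 0. We want delta > 0 with 0 < |x − 6| < delta ⇒ |(-8x - 11)/(x + 7) + 59/13| < eps.
Combining over a common denominator, (-8x - 11)/(x + 7) + 59/13 = [(-8x - 11)·13 − (-59)·(x + 7)] / [13·(x + 7)] = -45(x − 6) / (13(x + 7)).
So |(-8x - 11)/(x + 7) + 59/13| = 45|x − 6| / (13·|x + 7|).
Restrict delta ≤ 13/2. Then |x − 6| < 13/2 gives |x + 7| = |(x − 6) + 13| ≥ 13 − 13/2 = 13/2.
Hence |(-8x - 11)/(x + 7) + 59/13| < 45|x − 6|/(13·(13/2)) = (90/169)|x − 6|, which is < eps once |x − 6| < (169/90)eps.
Take delta = min(13/2, (169/90)eps). Then 0 < |x − 6| < delta forces both bounds, so |(-8x - 11)/(x + 7) + 59/13| < eps.

delta = min(13/2, (169/90)eps)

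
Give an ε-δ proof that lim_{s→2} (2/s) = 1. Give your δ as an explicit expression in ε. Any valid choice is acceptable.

δ = min(1, ε)

Let ε > 0. We seek δ > 0 such that 0 < |s − 2| < δ implies |2/s − 1| < ε.
|2/s − 1| = 2·|2 − s|/(2·|s|) = 2|s − 2|/(2|s|).
Require δ ≤ 1 so that |s| > 2 − 1 = 1, hence 2|s| > 2.
Then |2/s − 1| < 2|s − 2|/2, which is < ε when |s − 2| < ε.
Take δ = min(1, ε). Then 0 < |s − 2| < δ gives both |s − 2| < 1 and |s − 2| < ε, so |2/s − 1| < ε.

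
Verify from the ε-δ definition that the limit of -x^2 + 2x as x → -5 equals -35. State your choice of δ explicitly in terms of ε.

δ = min(2, ε/14)

Fix ε > 0. We want δ > 0 such that 0 < |x + 5| < δ implies |(-x^2 + 2x) + 35| < ε.
(-x^2 + 2x) + 35 = -x^2 + 2x + 35 = (x + 5)(-x + 7).
So |(-x^2 + 2x) + 35| = |x + 5|·|-x + 7|.
Require δ ≤ 2. Then |x + 5| < 2 gives |x| < 7, and by the triangle inequality |-x + 7| ≤ 7 + 7 = 14.
Hence |(-x^2 + 2x) + 35| ≤ 14|x + 5| < ε provided |x + 5| < ε/14.
Choosing δ = min(2, ε/14) ensures both conditions, hence |(-x^2 + 2x) + 35| < ε.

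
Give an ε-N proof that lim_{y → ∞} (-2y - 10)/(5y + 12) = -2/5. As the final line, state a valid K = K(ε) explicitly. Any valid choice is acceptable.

Let ε > 0 be given. We seek K > 0 such that y > K implies |(-2y - 10)/(5y + 12) + 2/5| < ε.
(-2y - 10)/(5y + 12) + 2/5 = (5(-2y - 10) − (-2)(5y + 12)) / (5(5y + 12)) = -26/(5(5y + 12)).
For y > 0 we have 5y + 12 > 5y, so |(-2y - 10)/(5y + 12) + 2/5| = 26/(5(5y + 12)) < 26/(5·5y) = (26/25)/y.
Thus |(-2y - 10)/(5y + 12) + 2/5| < ε whenever y > (26/25)/ε.
Take K = (26/25)/ε. If y > K then |(-2y - 10)/(5y + 12) + 2/5| < (26/25)/y < ε.

K = (26/25)/ε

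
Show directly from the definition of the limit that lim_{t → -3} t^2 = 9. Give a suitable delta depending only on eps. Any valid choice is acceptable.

Let eps > 0 be given. We seek delta > 0 with 0 < |t + 3| < delta ⇒ |t^2 − 9| < eps.
Factor: t^2 − 9 = (t + 3)(t - 3), so |t^2 − 9| = |t + 3|·|t - 3|.
Restrict delta ≤ 2. Then |t + 3| < 2 gives |t| < 5, so by the triangle inequality |t - 3| ≤ 5 + 3 = 8.
Hence |t^2 − 9| ≤ 8|t + 3|, which is < eps once |t + 3| < eps/8.
Take delta = min(2, eps/8). If 0 < |t + 3| < delta then both bounds hold and |t^2 − 9| ≤ 8|t + 3| < 8·(eps/8) = eps.

delta = min(2, eps/8)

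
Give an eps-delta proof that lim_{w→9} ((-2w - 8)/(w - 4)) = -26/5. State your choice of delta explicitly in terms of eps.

Let eps > 0. We want delta > 0 with 0 < |w − 9| < delta ⇒ |(-2w - 8)/(w - 4) + 26/5| < eps.
Combining over a common denominator, (-2w - 8)/(w - 4) + 26/5 = [(-2w - 8)·5 − (-26)·(w - 4)] / [5·(w - 4)] = 16(w − 9) / (5(w - 4)).
So |(-2w - 8)/(w - 4) + 26/5| = 16|w − 9| / (5·|w − 4|).
Require delta ≤ 5/2, so |w − 4| ≥ |5| − |w − 9| > 5 − 5/2 = 5/2.
Hence |(-2w - 8)/(w - 4) + 26/5| < 16|w − 9|/(5·(5/2)) = (32/25)|w − 9|, which is < eps once |w − 9| < (25/32)eps.
Take delta = min(5/2, (25/32)eps). Then 0 < |w − 9| < delta forces both bounds, so |(-2w - 8)/(w - 4) + 26/5| < eps.

delta = min(5/2, (25/32)eps)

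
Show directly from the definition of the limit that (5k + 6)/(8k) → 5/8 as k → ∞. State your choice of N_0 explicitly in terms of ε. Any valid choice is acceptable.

Let ε > 0 be given. For k ≥ 1, |(5k + 6)/(8k) − (5/8)| = |48|/(8(8k)) = 48/(8(8k)).
Since 8k ≥ 8k for k ≥ 1, this is ≤ 48/(8·8k) = (3/4)/k.
So |(5k + 6)/(8k) − (5/8)| < ε whenever k > (3/4)/ε.
Take N_0 = (3/4)/ε. If k > N_0 then |(5k + 6)/(8k) − (5/8)| ≤ (3/4)/k < ε.

N_0 = (3/4)/ε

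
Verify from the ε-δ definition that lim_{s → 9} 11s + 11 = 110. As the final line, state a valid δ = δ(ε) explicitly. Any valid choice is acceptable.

Fix ε > 0. We need δ > 0 so that 0 < |s − 9| < δ implies |(11s + 11) − 110| < ε.
|(11s + 11) − 110| = |11s - 99| = 11|s − 9|.
Thus it suffices that |s − 9| < ε/11.
Take δ = ε/11. If 0 < |s − 9| < δ then |(11s + 11) − 110| = 11|s − 9| < 11·(ε/11) = ε.

δ = ε/11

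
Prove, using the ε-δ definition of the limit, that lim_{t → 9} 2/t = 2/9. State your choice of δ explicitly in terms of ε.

δ = min(9/2, (81/4)ε)

Suppose ε > 0. We seek δ > 0 such that 0 < |t − 9| < δ implies |2/t − (2/9)| < ε.
|2/t − (2/9)| = 2·|9 − t|/(9·|t|) = 2|t − 9|/(9|t|).
Restrict δ ≤ 9/2. Then |t − 9| < 9/2 gives |t| > 9/2, so 9|t| > 81/2.
Then |2/t − (2/9)| < 2|t − 9|/(81/2), which is < ε when |t − 9| < (81/4)ε.
Take δ = min(9/2, (81/4)ε). Then 0 < |t − 9| < δ gives both |t − 9| < 9/2 and |t − 9| < (81/4)ε, so |2/t − (2/9)| < ε.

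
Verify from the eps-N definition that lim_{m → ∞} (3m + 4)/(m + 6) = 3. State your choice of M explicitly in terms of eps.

Let eps > 0 be given. For m ≥ 1, |(3m + 4)/(m + 6) − 3| = |-14|/((m + 6)) = 14/((m + 6)).
Since m + 6 ≥ m for m ≥ 1, this is ≤ 14/(m) = 14/m.
So |(3m + 4)/(m + 6) − 3| < eps whenever m > 14/eps.
Take M = 14/eps. If m > M then |(3m + 4)/(m + 6) − 3| ≤ 14/m < eps.

M = 14/eps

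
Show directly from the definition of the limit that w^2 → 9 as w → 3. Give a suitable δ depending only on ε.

Let ε > 0. We seek δ > 0 with 0 < |w − 3| < δ ⇒ |w^2 − 9| < ε.
Factor: w^2 − 9 = (w − 3)(w + 3), so |w^2 − 9| = |w − 3|·|w + 3|.
Impose δ ≤ 1 so that |w| < 4; then |w + 3| ≤ 7.
Hence |w^2 − 9| ≤ 7|w − 3|, which is < ε once |w − 3| < ε/7.
Take δ = min(1, ε/7). If 0 < |w − 3| < δ then both bounds hold and |w^2 − 9| ≤ 7|w − 3| < 7·(ε/7) = ε.

δ = min(1, ε/7)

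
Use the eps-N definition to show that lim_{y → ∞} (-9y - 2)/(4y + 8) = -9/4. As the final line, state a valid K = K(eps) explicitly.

Let eps > 0 be given. We seek K > 0 such that y > K implies |(-9y - 2)/(4y + 8) + 9/4| < eps.
(-9y - 2)/(4y + 8) + 9/4 = (4(-9y - 2) − (-9)(4y + 8)) / (4(4y + 8)) = 64/(4(4y + 8)).
For y > 0 we have 4y + 8 > 4y, so |(-9y - 2)/(4y + 8) + 9/4| = 64/(4(4y + 8)) < 64/(4·4y) = 4/y.
Thus |(-9y - 2)/(4y + 8) + 9/4| < eps whenever y > 4/eps.
Take K = 4/eps. If y > K then |(-9y - 2)/(4y + 8) + 9/4| < 4/y < eps.

K = 4/eps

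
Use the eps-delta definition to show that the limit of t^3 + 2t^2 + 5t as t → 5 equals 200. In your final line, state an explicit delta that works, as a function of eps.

delta = min(1, eps/118)

Let eps > 0. We want delta > 0 such that 0 < |t − 5| < delta implies |(t^3 + 2t^2 + 5t) − 200| < eps.
(t^3 + 2t^2 + 5t) − 200 = t^3 + 2t^2 + 5t - 200 = (t − 5)(t^2 + 7t + 40).
So |(t^3 + 2t^2 + 5t) − 200| = |t − 5|·|t^2 + 7t + 40|.
Assume first that |t − 5| < 1, so |t| < 6. Then |t^2 + 7t + 40| ≤ 6^2 + 7·6 + 40 = 118.
Hence |(t^3 + 2t^2 + 5t) − 200| ≤ 118|t − 5| < eps provided |t − 5| < eps/118.
Choosing delta = min(1, eps/118) ensures both conditions, hence |(t^3 + 2t^2 + 5t) − 200| < eps.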